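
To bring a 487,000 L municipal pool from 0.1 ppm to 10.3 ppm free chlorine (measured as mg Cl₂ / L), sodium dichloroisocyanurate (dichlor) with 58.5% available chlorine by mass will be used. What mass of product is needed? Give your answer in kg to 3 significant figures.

8.49 kg

Chlorine deficit: 10.3 − 0.1 = 10.2 ppm = 10.2 mg/L as Cl₂.
Cl₂ equivalent needed: 10.2 mg/L × 487,000 L = 4,967,000 mg = 4967 g.
Product at 58.5% available chlorine: 4967 / 0.585 = 8491 g.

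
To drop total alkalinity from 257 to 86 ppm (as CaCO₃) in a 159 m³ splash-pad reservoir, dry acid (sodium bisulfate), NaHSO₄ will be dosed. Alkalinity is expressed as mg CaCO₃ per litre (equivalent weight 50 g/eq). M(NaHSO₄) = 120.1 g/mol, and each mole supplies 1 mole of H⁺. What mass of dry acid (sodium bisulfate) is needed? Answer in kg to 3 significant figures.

65.3 kg

Volume: 159 m³ = 159,000 L.
Alkalinity to neutralize: (257 − 86) = 171 mg/L as CaCO₃ × 159,000 L = 27,190 g as CaCO₃.
Equivalents of H⁺ required: 27,190 ÷ 50 g/eq = 543.8 eq = 543.8 mol NaHSO₄.
Mass of NaHSO₄: 543.8 × 120.1 = 65,310 g.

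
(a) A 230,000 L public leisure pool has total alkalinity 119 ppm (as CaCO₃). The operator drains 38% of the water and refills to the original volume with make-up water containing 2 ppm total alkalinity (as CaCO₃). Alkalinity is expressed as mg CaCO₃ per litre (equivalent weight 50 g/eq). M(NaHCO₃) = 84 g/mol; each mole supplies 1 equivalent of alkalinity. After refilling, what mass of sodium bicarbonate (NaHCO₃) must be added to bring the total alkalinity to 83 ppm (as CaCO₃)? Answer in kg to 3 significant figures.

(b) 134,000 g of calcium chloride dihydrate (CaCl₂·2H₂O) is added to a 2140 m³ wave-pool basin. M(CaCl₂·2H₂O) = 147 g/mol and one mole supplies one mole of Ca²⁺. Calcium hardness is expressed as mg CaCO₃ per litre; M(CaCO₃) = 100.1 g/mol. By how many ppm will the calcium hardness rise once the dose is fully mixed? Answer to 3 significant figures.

(a) 3.27 kg; (b) 42.6 ppm

(a) After draining 38% and refilling: 119 × 0.62 + 2 × 0.38 = 74.54 ppm.
(a) Deficit to target: 83 − 74.54 = 8.46 mg/L.
(a) As CaCO₃: 8.46 mg/L × 230,000 L = 1946 g; ÷ 50 g/eq ÷ 1 = 38.92 mol NaHCO₃.
(a) Mass: 38.92 × 84 = 3269 g.

(b) Volume: 2140 m³ = 2,140,000 L.
(b) Moles of Ca²⁺: 134,000 g ÷ 147 g/mol = 911.6 mol.
(b) As CaCO₃: 911.6 mol × 100.1 g/mol = 91,250 g.
(b) Rise: 91,250 g / 2,140,000 L × 1000 = 42.64 mg/L.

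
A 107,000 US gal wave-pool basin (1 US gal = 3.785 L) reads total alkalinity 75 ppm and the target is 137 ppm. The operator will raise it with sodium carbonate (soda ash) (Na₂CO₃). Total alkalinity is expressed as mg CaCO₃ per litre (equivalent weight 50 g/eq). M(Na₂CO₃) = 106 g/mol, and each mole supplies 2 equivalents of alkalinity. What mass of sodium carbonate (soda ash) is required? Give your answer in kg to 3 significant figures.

Volume: 107,000 US gal × 3.785 L/gal = 404,995 L.
Alkalinity to add: (137 − 75) = 62 mg/L as CaCO₃ × 404,995 L = 25,110 g as CaCO₃.
Equivalents: 25,110 g ÷ 50 g/eq = 502.2 eq.
Each mole of Na₂CO₃ supplies 2 eq, so 502.2 / 2 = 251.1 mol.
Mass: 251.1 mol × 106 g/mol = 26,620 g.

26.6 kg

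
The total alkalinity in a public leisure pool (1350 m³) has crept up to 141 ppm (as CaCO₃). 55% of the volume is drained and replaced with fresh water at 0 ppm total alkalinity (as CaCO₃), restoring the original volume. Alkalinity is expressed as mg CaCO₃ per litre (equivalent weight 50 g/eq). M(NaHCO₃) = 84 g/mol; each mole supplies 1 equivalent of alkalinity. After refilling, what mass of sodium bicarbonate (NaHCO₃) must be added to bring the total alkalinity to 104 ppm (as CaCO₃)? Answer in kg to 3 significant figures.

Volume: 1350 m³ = 1,350,000 L.
After draining 55% and refilling: 141 × 0.45 + 0 × 0.55 = 63.45 ppm.
Deficit to target: 104 − 63.45 = 40.55 mg/L.
As CaCO₃: 40.55 mg/L × 1,350,000 L = 54,740 g; ÷ 50 g/eq ÷ 1 = 1095 mol NaHCO₃.
Mass: 1095 × 84 = 91,970 g.

92.0 kg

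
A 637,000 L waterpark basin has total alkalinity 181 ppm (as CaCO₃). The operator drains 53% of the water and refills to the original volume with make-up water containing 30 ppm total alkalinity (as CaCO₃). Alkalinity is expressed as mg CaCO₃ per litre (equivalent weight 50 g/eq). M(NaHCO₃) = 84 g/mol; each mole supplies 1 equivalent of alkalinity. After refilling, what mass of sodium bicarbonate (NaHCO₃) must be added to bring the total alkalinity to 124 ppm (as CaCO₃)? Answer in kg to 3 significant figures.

24.6 kg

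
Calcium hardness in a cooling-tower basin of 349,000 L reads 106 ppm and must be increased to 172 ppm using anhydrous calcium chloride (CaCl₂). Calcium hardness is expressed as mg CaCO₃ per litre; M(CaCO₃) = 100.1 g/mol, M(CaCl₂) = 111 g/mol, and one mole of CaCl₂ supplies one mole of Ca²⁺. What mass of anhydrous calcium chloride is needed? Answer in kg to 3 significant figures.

Hardness to add: (172 − 106) = 66 mg/L as CaCO₃ × 349,000 L = 23,030 g as CaCO₃.
Moles of Ca²⁺ (1 mol Ca²⁺ ≡ 1 mol CaCO₃): 23,030 / 100.1 g/mol = 230.1 mol.
Mass of CaCl₂: 230.1 × 111 = 25,540 g.

25.5 kg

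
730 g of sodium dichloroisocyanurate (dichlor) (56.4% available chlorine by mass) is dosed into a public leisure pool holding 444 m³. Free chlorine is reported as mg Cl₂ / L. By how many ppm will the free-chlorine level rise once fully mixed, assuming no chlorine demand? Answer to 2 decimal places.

Volume: 444 m³ = 444,000 L.
Available chlorine delivered: 730 g × 0.564 = 411.7 g as Cl₂.
Concentration rise: 411.7 g / 444,000 L = 0.9273 mg/L = 0.93 ppm.

0.93 ppm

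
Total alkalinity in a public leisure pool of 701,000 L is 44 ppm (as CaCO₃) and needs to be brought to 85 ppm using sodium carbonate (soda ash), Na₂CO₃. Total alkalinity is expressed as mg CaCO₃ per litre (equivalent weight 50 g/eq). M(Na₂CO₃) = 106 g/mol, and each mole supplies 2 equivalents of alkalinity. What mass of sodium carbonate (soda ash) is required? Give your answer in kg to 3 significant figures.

Alkalinity to add: (85 − 44) = 41 mg/L as CaCO₃ × 701,000 L = 28,740 g as CaCO₃.
Equivalents: 28,740 g ÷ 50 g/eq = 574.8 eq.
Each mole of Na₂CO₃ supplies 2 eq, so 574.8 / 2 = 287.4 mol.
Mass: 287.4 mol × 106 g/mol = 30,470 g.

30.5 kg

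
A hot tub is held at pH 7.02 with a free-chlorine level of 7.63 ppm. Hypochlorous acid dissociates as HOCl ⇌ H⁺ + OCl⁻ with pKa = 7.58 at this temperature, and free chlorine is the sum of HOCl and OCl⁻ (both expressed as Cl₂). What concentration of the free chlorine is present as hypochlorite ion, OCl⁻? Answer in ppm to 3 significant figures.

[OCl⁻]/[HOCl] = 10^(pH − pKa) = 10^(7.02 − 7.58) = 10^-0.56 = 0.2754.
Fraction as HOCl = 1 / (1 + 0.2754) = 0.7841.
OCl⁻ = (1 − 0.7841) × 7.63 ppm = 1.648 ppm.

1.65 ppm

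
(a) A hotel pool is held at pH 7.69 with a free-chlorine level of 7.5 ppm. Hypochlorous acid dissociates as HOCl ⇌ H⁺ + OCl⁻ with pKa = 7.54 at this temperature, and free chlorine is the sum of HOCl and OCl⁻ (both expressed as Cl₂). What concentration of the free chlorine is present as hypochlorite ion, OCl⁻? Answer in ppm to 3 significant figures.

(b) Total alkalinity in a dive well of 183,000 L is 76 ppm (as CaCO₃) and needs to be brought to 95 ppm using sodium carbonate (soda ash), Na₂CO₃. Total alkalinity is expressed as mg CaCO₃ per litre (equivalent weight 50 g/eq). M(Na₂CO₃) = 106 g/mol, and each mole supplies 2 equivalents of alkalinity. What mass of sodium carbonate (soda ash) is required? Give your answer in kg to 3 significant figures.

(a) 4.39 ppm; (b) 3.69 kg

(a) [OCl⁻]/[HOCl] = 10^(pH − pKa) = 10^(7.69 − 7.54) = 10^0.15 = 1.413.
(a) Fraction as HOCl = 1 / (1 + 1.413) = 0.4145.
(a) OCl⁻ = (1 − 0.4145) × 7.5 ppm = 4.391 ppm.

(b) Alkalinity to add: (95 − 76) = 19 mg/L as CaCO₃ × 183,000 L = 3477 g as CaCO₃.
(b) Equivalents: 3477 g ÷ 50 g/eq = 69.54 eq.
(b) Each mole of Na₂CO₃ supplies 2 eq, so 69.54 / 2 = 34.77 mol.
(b) Mass: 34.77 mol × 106 g/mol = 3686 g.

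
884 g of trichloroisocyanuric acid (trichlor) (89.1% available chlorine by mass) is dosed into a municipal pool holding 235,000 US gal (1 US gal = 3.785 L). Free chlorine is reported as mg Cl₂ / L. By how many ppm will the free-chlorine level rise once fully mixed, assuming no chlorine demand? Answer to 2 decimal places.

0.89 ppm

Volume: 235,000 US gal × 3.785 L/gal = 889,475 L.
Available chlorine delivered: 884 g × 0.891 = 787.6 g as Cl₂.
Concentration rise: 787.6 g / 889,475 L = 0.8855 mg/L = 0.89 ppm.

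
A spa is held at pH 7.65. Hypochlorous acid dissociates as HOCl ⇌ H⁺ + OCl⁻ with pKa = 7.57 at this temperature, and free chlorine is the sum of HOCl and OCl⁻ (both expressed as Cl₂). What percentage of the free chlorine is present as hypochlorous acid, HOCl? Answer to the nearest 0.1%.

45.4%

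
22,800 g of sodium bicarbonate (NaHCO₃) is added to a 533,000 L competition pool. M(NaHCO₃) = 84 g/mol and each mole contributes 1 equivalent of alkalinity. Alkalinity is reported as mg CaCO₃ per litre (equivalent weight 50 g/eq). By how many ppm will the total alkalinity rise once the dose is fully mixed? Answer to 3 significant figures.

Moles of NaHCO₃: 22,800 g ÷ 84 g/mol = 271.4 mol → 271.4 eq of alkalinity.
As CaCO₃: 271.4 eq × 50 g/eq = 13,570 g.
Rise: 13,570 g / 533,000 L × 1000 = 25.46 mg/L.

25.5 ppm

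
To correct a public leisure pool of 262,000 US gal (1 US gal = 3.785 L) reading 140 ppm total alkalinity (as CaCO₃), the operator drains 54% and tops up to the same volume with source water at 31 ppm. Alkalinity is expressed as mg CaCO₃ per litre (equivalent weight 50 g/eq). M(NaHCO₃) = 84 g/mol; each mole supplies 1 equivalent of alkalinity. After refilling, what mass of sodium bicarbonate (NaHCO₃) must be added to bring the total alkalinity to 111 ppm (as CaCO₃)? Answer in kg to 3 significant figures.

Volume: 262,000 US gal × 3.785 L/gal = 991,670 L.
After draining 54% and refilling: 140 × 0.46 + 31 × 0.54 = 81.14 ppm.
Deficit to target: 111 − 81.14 = 29.86 mg/L.
As CaCO₃: 29.86 mg/L × 991,670 L = 29,610 g; ÷ 50 g/eq ÷ 1 = 592.2 mol NaHCO₃.
Mass: 592.2 × 84 = 49,750 g.

49.7 kg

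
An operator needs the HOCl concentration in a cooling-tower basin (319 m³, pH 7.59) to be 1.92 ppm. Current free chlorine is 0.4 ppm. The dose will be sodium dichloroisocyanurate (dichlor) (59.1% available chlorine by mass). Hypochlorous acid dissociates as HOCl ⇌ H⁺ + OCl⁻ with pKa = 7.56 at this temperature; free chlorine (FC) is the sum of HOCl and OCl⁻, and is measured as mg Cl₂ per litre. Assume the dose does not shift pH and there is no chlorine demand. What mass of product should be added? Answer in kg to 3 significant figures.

Volume: 319 m³ = 319,000 L.
[OCl⁻]/[HOCl] = 10^(pH − pKa) = 10^(7.59 − 7.56) = 1.072; fraction as HOCl = 1/(1 + 1.072) = 0.4827.
Free chlorine required for 1.92 ppm HOCl: 1.92 / 0.4827 = 3.977 ppm.
FC to add: 3.977 − 0.4 = 3.577 mg/L as Cl₂.
Cl₂ equivalent: 3.577 mg/L × 319,000 L = 1141 g.
Product at 59.1% available Cl: 1141 / 0.591 = 1931 g.

1.93 kg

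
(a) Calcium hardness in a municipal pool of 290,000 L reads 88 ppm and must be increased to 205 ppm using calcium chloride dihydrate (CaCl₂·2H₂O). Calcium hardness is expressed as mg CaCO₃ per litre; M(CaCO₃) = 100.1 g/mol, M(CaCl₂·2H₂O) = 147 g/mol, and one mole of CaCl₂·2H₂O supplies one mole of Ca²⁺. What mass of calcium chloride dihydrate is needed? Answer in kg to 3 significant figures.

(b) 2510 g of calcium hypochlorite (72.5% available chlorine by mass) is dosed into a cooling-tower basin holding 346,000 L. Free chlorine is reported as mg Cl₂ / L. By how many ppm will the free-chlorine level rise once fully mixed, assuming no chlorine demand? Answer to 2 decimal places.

(a) 49.8 kg; (b) 5.26 ppm

(a) Hardness to add: (205 − 88) = 117 mg/L as CaCO₃ × 290,000 L = 33,930 g as CaCO₃.
(a) Moles of Ca²⁺ (1 mol Ca²⁺ ≡ 1 mol CaCO₃): 33,930 / 100.1 g/mol = 339 mol.
(a) Mass of CaCl₂·2H₂O: 339 × 147 = 49,830 g.

(b) Available chlorine delivered: 2510 g × 0.725 = 1820 g as Cl₂.
(b) Concentration rise: 1820 g / 346,000 L = 5.259 mg/L = 5.26 ppm.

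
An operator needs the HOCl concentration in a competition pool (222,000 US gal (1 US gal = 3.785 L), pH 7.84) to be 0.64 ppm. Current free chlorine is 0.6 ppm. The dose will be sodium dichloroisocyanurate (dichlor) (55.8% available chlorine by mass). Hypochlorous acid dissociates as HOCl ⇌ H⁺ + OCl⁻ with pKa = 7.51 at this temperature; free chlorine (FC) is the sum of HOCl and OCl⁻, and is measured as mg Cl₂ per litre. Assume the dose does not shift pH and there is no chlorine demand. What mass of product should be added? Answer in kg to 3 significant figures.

2.12 kg

Volume: 222,000 US gal × 3.785 L/gal = 840,270 L.
[OCl⁻]/[HOCl] = 10^(pH − pKa) = 10^(7.84 − 7.51) = 2.138; fraction as HOCl = 1/(1 + 2.138) = 0.3187.
Free chlorine required for 0.64 ppm HOCl: 0.64 / 0.3187 = 2.008 ppm.
FC to add: 2.008 − 0.6 = 1.408 mg/L as Cl₂.
Cl₂ equivalent: 1.408 mg/L × 840,270 L = 1183 g.
Product at 55.8% available Cl: 1183 / 0.558 = 2121 g.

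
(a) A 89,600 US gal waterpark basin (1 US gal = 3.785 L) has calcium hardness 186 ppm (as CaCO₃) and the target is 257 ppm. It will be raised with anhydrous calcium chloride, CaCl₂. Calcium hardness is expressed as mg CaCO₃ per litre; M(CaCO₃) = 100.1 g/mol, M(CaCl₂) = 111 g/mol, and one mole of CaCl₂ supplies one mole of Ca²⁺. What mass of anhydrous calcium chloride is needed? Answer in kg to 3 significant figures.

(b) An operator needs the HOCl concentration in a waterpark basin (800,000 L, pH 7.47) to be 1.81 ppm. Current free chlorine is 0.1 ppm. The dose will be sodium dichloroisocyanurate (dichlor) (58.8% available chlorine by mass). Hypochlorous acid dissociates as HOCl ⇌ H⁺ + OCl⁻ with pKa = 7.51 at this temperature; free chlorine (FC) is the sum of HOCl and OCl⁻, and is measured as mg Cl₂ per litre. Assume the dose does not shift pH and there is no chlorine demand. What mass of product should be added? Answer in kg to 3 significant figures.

(a) 26.7 kg; (b) 4.57 kg

(a) Volume: 89,600 US gal × 3.785 L/gal = 339,136 L.
(a) Hardness to add: (257 − 186) = 71 mg/L as CaCO₃ × 339,136 L = 24,080 g as CaCO₃.
(a) Moles of Ca²⁺ (1 mol Ca²⁺ ≡ 1 mol CaCO₃): 24,080 / 100.1 g/mol = 240.5 mol.
(a) Mass of CaCl₂: 240.5 × 111 = 26,700 g.

(b) [OCl⁻]/[HOCl] = 10^(pH − pKa) = 10^(7.47 − 7.51) = 0.912; fraction as HOCl = 1/(1 + 0.912) = 0.523.
(b) Free chlorine required for 1.81 ppm HOCl: 1.81 / 0.523 = 3.461 ppm.
(b) FC to add: 3.461 − 0.1 = 3.361 mg/L as Cl₂.
(b) Cl₂ equivalent: 3.361 mg/L × 800,000 L = 2689 g.
(b) Product at 58.8% available Cl: 2689 / 0.588 = 4572 g.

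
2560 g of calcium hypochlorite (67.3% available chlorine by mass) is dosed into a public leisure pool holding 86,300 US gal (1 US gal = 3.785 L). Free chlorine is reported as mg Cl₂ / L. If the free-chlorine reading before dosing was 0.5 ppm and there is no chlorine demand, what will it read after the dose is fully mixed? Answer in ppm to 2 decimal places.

Volume: 86,300 US gal × 3.785 L/gal = 326,646 L.
Available chlorine delivered: 2560 g × 0.673 = 1723 g as Cl₂.
Concentration rise: 1723 g / 326,646 L = 5.274 mg/L = 5.27 ppm.
Final FC: 0.5 + 5.27 = 5.77 ppm.

5.77 ppm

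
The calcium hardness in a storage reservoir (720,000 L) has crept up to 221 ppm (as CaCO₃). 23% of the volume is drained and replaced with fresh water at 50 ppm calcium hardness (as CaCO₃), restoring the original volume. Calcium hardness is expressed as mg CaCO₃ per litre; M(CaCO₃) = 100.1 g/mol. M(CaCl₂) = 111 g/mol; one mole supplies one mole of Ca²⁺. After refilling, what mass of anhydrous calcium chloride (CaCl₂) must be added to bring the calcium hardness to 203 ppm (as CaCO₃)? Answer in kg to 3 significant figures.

17.0 kg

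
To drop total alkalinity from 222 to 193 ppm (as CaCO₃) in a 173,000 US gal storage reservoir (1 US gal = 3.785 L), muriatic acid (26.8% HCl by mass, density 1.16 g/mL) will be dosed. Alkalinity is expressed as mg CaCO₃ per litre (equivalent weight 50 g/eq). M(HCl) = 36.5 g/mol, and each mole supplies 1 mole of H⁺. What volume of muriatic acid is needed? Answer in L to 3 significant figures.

Volume: 173,000 US gal × 3.785 L/gal = 654,805 L.
Alkalinity to neutralize: (222 − 193) = 29 mg/L as CaCO₃ × 654,805 L = 18,990 g as CaCO₃.
Equivalents of H⁺ required: 18,990 ÷ 50 g/eq = 379.8 eq = 379.8 mol HCl.
Mass of HCl: 379.8 × 36.5 = 13,860 g.
Mass of 26.8% solution: 13,860 / 0.268 = 51,720 g.
Volume: 51,720 g ÷ 1.16 g/mL = 44,590 mL.

44.6 L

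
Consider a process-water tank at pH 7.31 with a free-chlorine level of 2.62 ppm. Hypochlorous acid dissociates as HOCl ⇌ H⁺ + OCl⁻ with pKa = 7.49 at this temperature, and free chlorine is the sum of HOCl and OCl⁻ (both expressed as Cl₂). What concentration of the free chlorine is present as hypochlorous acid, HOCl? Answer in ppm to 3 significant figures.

1.58 ppm

[OCl⁻]/[HOCl] = 10^(pH − pKa) = 10^(7.31 − 7.49) = 10^-0.18 = 0.6607.
Fraction as HOCl = 1 / (1 + 0.6607) = 0.6022.
HOCl = 0.6022 × 2.62 ppm = 1.578 ppm.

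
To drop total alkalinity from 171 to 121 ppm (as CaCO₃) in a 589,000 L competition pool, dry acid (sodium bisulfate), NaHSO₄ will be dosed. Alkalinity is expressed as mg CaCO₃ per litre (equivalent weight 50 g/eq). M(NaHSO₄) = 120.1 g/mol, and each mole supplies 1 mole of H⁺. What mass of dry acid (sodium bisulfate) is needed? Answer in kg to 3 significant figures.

70.7 kg

Alkalinity to neutralize: (171 − 121) = 50 mg/L as CaCO₃ × 589,000 L = 29,450 g as CaCO₃.
Equivalents of H⁺ required: 29,450 ÷ 50 g/eq = 589 eq = 589 mol NaHSO₄.
Mass of NaHSO₄: 589 × 120.1 = 70,740 g.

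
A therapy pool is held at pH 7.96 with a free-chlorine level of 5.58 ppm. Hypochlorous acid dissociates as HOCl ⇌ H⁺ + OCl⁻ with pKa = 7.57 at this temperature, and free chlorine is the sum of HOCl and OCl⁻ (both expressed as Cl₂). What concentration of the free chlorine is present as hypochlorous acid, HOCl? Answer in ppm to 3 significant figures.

[OCl⁻]/[HOCl] = 10^(pH − pKa) = 10^(7.96 − 7.57) = 10^0.39 = 2.455.
Fraction as HOCl = 1 / (1 + 2.455) = 0.2895.
HOCl = 0.2895 × 5.58 ppm = 1.615 ppm.

1.62 ppm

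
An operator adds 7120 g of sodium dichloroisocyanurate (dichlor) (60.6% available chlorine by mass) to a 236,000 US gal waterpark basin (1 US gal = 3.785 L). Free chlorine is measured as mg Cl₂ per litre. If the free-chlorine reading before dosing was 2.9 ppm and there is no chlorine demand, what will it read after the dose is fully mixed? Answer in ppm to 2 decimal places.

7.73 ppm

Volume: 236,000 US gal × 3.785 L/gal = 893,260 L.
Available chlorine delivered: 7120 g × 0.606 = 4315 g as Cl₂.
Concentration rise: 4315 g / 893,260 L = 4.83 mg/L = 4.83 ppm.
Final FC: 2.9 + 4.83 = 7.73 ppm.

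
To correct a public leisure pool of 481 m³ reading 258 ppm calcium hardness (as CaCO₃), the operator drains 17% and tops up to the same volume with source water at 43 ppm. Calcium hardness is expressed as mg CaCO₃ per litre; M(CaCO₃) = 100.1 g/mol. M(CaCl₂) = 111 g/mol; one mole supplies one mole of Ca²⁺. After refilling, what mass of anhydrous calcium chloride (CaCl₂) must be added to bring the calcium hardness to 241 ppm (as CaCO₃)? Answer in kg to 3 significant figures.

10.4 kg

Volume: 481 m³ = 481,000 L.
After draining 17% and refilling: 258 × 0.83 + 43 × 0.17 = 221.45 ppm.
Deficit to target: 241 − 221.45 = 19.55 mg/L.
As CaCO₃: 19.55 mg/L × 481,000 L = 9404 g; ÷ 100.1 = 93.94 mol Ca²⁺.
Mass: 93.94 × 111 = 10,430 g.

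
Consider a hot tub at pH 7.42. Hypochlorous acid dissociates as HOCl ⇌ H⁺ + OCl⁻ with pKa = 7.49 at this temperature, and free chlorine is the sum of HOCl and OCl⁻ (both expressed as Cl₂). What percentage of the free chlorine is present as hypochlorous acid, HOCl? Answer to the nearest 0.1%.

54.0%

[OCl⁻]/[HOCl] = 10^(pH − pKa) = 10^(7.42 − 7.49) = 10^-0.07 = 0.8511.
Fraction as HOCl = 1 / (1 + 0.8511) = 0.5402.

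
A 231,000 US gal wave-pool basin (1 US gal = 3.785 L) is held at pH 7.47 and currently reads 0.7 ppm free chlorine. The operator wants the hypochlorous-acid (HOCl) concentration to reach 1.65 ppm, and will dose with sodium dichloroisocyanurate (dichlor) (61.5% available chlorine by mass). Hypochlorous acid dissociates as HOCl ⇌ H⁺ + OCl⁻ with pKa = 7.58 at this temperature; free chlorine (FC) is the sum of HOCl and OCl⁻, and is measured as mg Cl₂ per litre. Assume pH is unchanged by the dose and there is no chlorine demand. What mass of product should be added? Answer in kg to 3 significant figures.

3.17 kg

Volume: 231,000 US gal × 3.785 L/gal = 874,335 L.
[OCl⁻]/[HOCl] = 10^(pH − pKa) = 10^(7.47 − 7.58) = 0.7762; fraction as HOCl = 1/(1 + 0.7762) = 0.563.
Free chlorine required for 1.65 ppm HOCl: 1.65 / 0.563 = 2.931 ppm.
FC to add: 2.931 − 0.7 = 2.231 mg/L as Cl₂.
Cl₂ equivalent: 2.231 mg/L × 874,335 L = 1950 g.
Product at 61.5% available Cl: 1950 / 0.615 = 3172 g.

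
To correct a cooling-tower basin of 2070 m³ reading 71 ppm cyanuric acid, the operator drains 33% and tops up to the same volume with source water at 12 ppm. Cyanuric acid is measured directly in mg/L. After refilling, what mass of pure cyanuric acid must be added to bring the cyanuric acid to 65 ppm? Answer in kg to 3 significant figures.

Volume: 2070 m³ = 2,070,000 L.
After draining 33% and refilling: 71 × 0.67 + 12 × 0.33 = 51.53 ppm.
Deficit to target: 65 − 51.53 = 13.47 mg/L.
Mass: 13.47 mg/L × 2,070,000 L = 27,880 g cyanuric acid.

27.9 kg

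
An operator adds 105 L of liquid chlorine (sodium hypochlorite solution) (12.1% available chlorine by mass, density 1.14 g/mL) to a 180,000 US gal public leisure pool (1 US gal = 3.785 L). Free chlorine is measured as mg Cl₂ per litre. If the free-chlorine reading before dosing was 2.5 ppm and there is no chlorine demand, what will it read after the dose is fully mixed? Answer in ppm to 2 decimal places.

Volume: 180,000 US gal × 3.785 L/gal = 681,300 L.
Mass of solution: 105 L × 1000 mL/L × 1.14 g/mL = 119,700 g.
Available chlorine delivered: 119,700 g × 0.121 = 14,480 g as Cl₂.
Concentration rise: 14,480 g / 681,300 L = 21.26 mg/L = 21.26 ppm.
Final FC: 2.5 + 21.26 = 23.76 ppm.

23.76 ppm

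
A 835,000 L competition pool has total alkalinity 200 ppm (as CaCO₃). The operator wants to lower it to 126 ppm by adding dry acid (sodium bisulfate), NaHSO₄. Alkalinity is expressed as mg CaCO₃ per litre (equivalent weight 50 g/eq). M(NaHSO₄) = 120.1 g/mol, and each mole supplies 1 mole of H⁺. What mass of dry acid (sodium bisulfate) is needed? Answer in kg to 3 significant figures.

Alkalinity to neutralize: (200 − 126) = 74 mg/L as CaCO₃ × 835,000 L = 61,790 g as CaCO₃.
Equivalents of H⁺ required: 61,790 ÷ 50 g/eq = 1236 eq = 1236 mol NaHSO₄.
Mass of NaHSO₄: 1236 × 120.1 = 148,400 g.

148 kg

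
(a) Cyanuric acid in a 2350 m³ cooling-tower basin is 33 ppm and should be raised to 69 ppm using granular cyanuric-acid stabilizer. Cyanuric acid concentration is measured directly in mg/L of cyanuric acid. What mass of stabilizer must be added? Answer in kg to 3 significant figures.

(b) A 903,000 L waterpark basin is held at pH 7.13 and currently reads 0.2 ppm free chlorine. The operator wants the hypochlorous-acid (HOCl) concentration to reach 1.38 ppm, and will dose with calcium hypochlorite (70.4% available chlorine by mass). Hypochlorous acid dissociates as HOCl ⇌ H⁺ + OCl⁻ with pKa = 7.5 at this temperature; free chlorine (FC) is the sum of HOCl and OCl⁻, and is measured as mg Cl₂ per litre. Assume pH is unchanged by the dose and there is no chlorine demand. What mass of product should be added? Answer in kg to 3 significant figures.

(a) Volume: 2350 m³ = 2,350,000 L.
(a) CYA to add: (69 − 33) = 36 mg/L × 2,350,000 L = 84,600 g cyanuric acid.

(b) [OCl⁻]/[HOCl] = 10^(pH − pKa) = 10^(7.13 − 7.5) = 0.4266; fraction as HOCl = 1/(1 + 0.4266) = 0.701.
(b) Free chlorine required for 1.38 ppm HOCl: 1.38 / 0.701 = 1.969 ppm.
(b) FC to add: 1.969 − 0.2 = 1.769 mg/L as Cl₂.
(b) Cl₂ equivalent: 1.769 mg/L × 903,000 L = 1597 g.
(b) Product at 70.4% available Cl: 1597 / 0.704 = 2269 g.

(a) 84.6 kg; (b) 2.27 kg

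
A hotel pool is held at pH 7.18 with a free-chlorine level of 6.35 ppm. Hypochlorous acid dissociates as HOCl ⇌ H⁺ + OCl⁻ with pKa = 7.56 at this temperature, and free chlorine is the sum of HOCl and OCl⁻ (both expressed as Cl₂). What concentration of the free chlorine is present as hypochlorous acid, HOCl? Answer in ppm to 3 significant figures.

[OCl⁻]/[HOCl] = 10^(pH − pKa) = 10^(7.18 − 7.56) = 10^-0.38 = 0.4169.
Fraction as HOCl = 1 / (1 + 0.4169) = 0.7058.
HOCl = 0.7058 × 6.35 ppm = 4.482 ppm.

4.48 ppm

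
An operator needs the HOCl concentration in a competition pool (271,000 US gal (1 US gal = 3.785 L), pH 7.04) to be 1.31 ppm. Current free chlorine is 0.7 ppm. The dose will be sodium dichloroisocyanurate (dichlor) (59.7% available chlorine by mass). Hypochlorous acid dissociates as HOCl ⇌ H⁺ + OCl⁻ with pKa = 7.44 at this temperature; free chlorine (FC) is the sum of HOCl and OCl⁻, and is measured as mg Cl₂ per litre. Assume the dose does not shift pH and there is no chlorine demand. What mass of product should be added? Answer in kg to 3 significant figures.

Volume: 271,000 US gal × 3.785 L/gal = 1,025,735 L.
[OCl⁻]/[HOCl] = 10^(pH − pKa) = 10^(7.04 − 7.44) = 0.3981; fraction as HOCl = 1/(1 + 0.3981) = 0.7153.
Free chlorine required for 1.31 ppm HOCl: 1.31 / 0.7153 = 1.832 ppm.
FC to add: 1.832 − 0.7 = 1.132 mg/L as Cl₂.
Cl₂ equivalent: 1.132 mg/L × 1,025,735 L = 1161 g.
Product at 59.7% available Cl: 1161 / 0.597 = 1944 g.

1.94 kg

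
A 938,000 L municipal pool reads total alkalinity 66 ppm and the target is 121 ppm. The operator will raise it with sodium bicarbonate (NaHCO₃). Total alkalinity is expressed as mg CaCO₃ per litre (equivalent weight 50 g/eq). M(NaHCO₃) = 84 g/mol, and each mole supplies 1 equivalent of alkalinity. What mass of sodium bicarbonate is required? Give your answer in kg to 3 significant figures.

Alkalinity to add: (121 − 66) = 55 mg/L as CaCO₃ × 938,000 L = 51,590 g as CaCO₃.
Equivalents: 51,590 g ÷ 50 g/eq = 1032 eq.
NaHCO₃ supplies 1 eq per mole → 1032 mol.
Mass: 1032 mol × 84 g/mol = 86,670 g.

86.7 kg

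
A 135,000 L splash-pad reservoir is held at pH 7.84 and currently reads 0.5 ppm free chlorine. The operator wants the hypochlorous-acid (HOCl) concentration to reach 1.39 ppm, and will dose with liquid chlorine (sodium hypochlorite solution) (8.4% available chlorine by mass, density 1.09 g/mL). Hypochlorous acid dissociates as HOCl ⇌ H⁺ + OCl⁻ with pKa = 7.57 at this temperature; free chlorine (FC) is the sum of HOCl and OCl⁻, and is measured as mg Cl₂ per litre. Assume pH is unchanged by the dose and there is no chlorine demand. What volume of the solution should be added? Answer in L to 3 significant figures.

5.13 L

[OCl⁻]/[HOCl] = 10^(pH − pKa) = 10^(7.84 − 7.57) = 1.862; fraction as HOCl = 1/(1 + 1.862) = 0.3494.
Free chlorine required for 1.39 ppm HOCl: 1.39 / 0.3494 = 3.978 ppm.
FC to add: 3.978 − 0.5 = 3.478 mg/L as Cl₂.
Cl₂ equivalent: 3.478 mg/L × 135,000 L = 469.6 g.
Product at 8.4% available Cl: 469.6 / 0.084 = 5590 g.
Volume: 5590 g ÷ 1.09 g/mL = 5129 mL.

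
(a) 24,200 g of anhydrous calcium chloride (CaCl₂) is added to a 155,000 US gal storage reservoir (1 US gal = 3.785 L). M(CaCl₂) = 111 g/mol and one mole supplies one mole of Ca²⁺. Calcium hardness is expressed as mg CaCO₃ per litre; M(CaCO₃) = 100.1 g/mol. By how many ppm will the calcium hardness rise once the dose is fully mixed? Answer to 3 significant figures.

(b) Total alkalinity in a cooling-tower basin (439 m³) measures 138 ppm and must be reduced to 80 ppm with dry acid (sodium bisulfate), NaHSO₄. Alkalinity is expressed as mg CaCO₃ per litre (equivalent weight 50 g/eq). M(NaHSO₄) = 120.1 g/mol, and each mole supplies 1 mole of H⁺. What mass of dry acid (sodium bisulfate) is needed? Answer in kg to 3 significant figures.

(a) 37.2 ppm; (b) 61.2 kg

(a) Volume: 155,000 US gal × 3.785 L/gal = 586,675 L.
(a) Moles of Ca²⁺: 24,200 g ÷ 111 g/mol = 218 mol.
(a) As CaCO₃: 218 mol × 100.1 g/mol = 21,820 g.
(a) Rise: 21,820 g / 586,675 L × 1000 = 37.2 mg/L.

(b) Volume: 439 m³ = 439,000 L.
(b) Alkalinity to neutralize: (138 − 80) = 58 mg/L as CaCO₃ × 439,000 L = 25,460 g as CaCO₃.
(b) Equivalents of H⁺ required: 25,460 ÷ 50 g/eq = 509.2 eq = 509.2 mol NaHSO₄.
(b) Mass of NaHSO₄: 509.2 × 120.1 = 61,160 g.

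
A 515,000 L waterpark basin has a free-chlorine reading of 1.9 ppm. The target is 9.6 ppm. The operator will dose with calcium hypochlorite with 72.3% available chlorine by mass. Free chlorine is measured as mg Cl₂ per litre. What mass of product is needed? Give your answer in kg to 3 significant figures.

5.48 kg

Chlorine deficit: 9.6 − 1.9 = 7.7 ppm = 7.7 mg/L as Cl₂.
Cl₂ equivalent needed: 7.7 mg/L × 515,000 L = 3,966,000 mg = 3966 g.
Product at 72.3% available chlorine: 3966 / 0.723 = 5485 g.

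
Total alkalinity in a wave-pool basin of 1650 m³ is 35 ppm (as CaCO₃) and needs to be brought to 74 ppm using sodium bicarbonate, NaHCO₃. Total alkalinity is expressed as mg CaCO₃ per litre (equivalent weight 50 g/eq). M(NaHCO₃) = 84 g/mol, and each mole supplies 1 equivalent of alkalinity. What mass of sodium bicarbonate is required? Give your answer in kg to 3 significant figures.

Volume: 1650 m³ = 1,650,000 L.
Alkalinity to add: (74 − 35) = 39 mg/L as CaCO₃ × 1,650,000 L = 64,350 g as CaCO₃.
Equivalents: 64,350 g ÷ 50 g/eq = 1287 eq.
NaHCO₃ supplies 1 eq per mole → 1287 mol.
Mass: 1287 mol × 84 g/mol = 108,100 g.

108 kg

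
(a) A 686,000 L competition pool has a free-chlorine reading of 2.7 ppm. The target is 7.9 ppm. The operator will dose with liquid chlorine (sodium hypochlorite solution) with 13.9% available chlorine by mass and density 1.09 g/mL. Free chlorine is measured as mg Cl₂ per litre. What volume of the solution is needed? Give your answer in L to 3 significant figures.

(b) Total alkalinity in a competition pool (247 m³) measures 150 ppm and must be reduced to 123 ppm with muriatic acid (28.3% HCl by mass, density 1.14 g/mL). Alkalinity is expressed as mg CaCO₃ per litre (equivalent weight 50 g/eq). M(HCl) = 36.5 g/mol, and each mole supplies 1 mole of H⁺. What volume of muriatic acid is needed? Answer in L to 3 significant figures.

(a) 23.5 L; (b) 15.1 L

(a) Chlorine deficit: 7.9 − 2.7 = 5.2 ppm = 5.2 mg/L as Cl₂.
(a) Cl₂ equivalent needed: 5.2 mg/L × 686,000 L = 3,567,000 mg = 3567 g.
(a) Product at 13.9% available chlorine: 3567 / 0.139 = 25,660 g.
(a) Volume at density 1.09 g/mL: 25,660 g ÷ 1.09 g/mL = 23,540 mL.

(b) Volume: 247 m³ = 247,000 L.
(b) Alkalinity to neutralize: (150 − 123) = 27 mg/L as CaCO₃ × 247,000 L = 6669 g as CaCO₃.
(b) Equivalents of H⁺ required: 6669 ÷ 50 g/eq = 133.4 eq = 133.4 mol HCl.
(b) Mass of HCl: 133.4 × 36.5 = 4868 g.
(b) Mass of 28.3% solution: 4868 / 0.283 = 17,200 g.
(b) Volume: 17,200 g ÷ 1.14 g/mL = 15,090 mL.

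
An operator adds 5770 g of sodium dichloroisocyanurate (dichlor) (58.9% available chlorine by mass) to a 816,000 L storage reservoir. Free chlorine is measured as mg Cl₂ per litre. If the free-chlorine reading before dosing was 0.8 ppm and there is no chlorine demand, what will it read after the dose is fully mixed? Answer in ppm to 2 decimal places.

4.96 ppm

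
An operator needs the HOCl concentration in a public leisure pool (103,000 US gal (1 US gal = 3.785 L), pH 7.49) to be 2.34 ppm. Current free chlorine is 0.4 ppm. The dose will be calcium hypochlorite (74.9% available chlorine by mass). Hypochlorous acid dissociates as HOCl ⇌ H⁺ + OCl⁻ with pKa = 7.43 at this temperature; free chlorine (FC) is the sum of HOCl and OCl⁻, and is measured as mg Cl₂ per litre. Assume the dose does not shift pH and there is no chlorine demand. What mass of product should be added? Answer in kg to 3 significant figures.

Volume: 103,000 US gal × 3.785 L/gal = 389,855 L.
[OCl⁻]/[HOCl] = 10^(pH − pKa) = 10^(7.49 − 7.43) = 1.148; fraction as HOCl = 1/(1 + 1.148) = 0.4655.
Free chlorine required for 2.34 ppm HOCl: 2.34 / 0.4655 = 5.027 ppm.
FC to add: 5.027 − 0.4 = 4.627 mg/L as Cl₂.
Cl₂ equivalent: 4.627 mg/L × 389,855 L = 1804 g.
Product at 74.9% available Cl: 1804 / 0.749 = 2408 g.

2.41 kg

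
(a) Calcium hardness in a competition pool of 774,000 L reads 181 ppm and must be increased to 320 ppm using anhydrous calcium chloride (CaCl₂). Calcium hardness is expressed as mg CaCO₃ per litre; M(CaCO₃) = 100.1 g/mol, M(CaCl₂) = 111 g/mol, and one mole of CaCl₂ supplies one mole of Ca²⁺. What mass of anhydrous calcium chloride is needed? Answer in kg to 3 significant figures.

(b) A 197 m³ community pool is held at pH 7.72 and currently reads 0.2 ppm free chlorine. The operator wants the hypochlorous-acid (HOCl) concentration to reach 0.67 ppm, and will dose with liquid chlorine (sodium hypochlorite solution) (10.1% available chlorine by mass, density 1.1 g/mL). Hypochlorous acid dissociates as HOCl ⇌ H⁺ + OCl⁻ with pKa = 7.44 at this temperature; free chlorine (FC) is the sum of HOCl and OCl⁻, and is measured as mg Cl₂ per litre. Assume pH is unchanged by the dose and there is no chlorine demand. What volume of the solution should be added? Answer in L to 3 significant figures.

(a) 119 kg; (b) 3.10 L

(a) Hardness to add: (320 − 181) = 139 mg/L as CaCO₃ × 774,000 L = 107,600 g as CaCO₃.
(a) Moles of Ca²⁺ (1 mol Ca²⁺ ≡ 1 mol CaCO₃): 107,600 / 100.1 g/mol = 1075 mol.
(a) Mass of CaCl₂: 1075 × 111 = 119,300 g.

(b) Volume: 197 m³ = 197,000 L.
(b) [OCl⁻]/[HOCl] = 10^(pH − pKa) = 10^(7.72 − 7.44) = 1.905; fraction as HOCl = 1/(1 + 1.905) = 0.3442.
(b) Free chlorine required for 0.67 ppm HOCl: 0.67 / 0.3442 = 1.947 ppm.
(b) FC to add: 1.947 − 0.2 = 1.747 mg/L as Cl₂.
(b) Cl₂ equivalent: 1.747 mg/L × 197,000 L = 344.1 g.
(b) Product at 10.1% available Cl: 344.1 / 0.101 = 3407 g.
(b) Volume: 3407 g ÷ 1.1 g/mL = 3097 mL.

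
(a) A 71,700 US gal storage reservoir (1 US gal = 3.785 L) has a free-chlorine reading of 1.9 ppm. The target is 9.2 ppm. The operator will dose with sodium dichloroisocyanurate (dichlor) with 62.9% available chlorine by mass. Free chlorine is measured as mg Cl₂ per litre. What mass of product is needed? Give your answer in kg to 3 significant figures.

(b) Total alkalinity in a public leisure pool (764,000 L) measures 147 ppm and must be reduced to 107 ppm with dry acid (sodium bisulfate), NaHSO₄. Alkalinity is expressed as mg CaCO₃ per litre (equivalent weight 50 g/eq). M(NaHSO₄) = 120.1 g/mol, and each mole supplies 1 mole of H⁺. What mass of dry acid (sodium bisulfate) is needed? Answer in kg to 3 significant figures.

(a) 3.15 kg; (b) 73.4 kg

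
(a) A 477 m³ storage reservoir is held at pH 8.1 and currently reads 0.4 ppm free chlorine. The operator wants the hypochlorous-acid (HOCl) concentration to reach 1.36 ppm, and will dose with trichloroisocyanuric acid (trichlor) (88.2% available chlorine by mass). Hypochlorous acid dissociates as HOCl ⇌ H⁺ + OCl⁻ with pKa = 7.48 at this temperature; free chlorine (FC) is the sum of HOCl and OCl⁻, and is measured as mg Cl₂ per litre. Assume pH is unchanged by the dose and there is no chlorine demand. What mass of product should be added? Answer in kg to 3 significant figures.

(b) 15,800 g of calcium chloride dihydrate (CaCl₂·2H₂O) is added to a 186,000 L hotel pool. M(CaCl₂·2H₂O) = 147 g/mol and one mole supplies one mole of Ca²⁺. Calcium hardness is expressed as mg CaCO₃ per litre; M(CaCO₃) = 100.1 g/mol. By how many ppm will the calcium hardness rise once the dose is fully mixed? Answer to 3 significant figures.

(a) 3.59 kg; (b) 57.8 ppm

(a) Volume: 477 m³ = 477,000 L.
(a) [OCl⁻]/[HOCl] = 10^(pH − pKa) = 10^(8.1 − 7.48) = 4.169; fraction as HOCl = 1/(1 + 4.169) = 0.1935.
(a) Free chlorine required for 1.36 ppm HOCl: 1.36 / 0.1935 = 7.029 ppm.
(a) FC to add: 7.029 − 0.4 = 6.629 mg/L as Cl₂.
(a) Cl₂ equivalent: 6.629 mg/L × 477,000 L = 3162 g.
(a) Product at 88.2% available Cl: 3162 / 0.882 = 3585 g.

(b) Moles of Ca²⁺: 15,800 g ÷ 147 g/mol = 107.5 mol.
(b) As CaCO₃: 107.5 mol × 100.1 g/mol = 10,760 g.
(b) Rise: 10,760 g / 186,000 L × 1000 = 57.84 mg/L.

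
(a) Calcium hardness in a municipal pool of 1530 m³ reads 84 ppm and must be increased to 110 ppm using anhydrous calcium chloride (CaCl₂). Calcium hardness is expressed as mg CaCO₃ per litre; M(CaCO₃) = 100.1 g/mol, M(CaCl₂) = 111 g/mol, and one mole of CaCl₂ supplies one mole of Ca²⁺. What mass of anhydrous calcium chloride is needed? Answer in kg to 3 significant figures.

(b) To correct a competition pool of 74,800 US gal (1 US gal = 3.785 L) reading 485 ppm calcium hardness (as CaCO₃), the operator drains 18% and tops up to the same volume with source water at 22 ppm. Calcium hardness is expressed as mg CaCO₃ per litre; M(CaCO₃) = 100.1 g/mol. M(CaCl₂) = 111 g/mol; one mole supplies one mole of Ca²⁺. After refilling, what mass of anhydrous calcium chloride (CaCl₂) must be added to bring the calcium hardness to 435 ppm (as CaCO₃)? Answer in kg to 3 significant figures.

(a) Volume: 1530 m³ = 1,530,000 L.
(a) Hardness to add: (110 − 84) = 26 mg/L as CaCO₃ × 1,530,000 L = 39,780 g as CaCO₃.
(a) Moles of Ca²⁺ (1 mol Ca²⁺ ≡ 1 mol CaCO₃): 39,780 / 100.1 g/mol = 397.4 mol.
(a) Mass of CaCl₂: 397.4 × 111 = 44,110 g.

(b) Volume: 74,800 US gal × 3.785 L/gal = 283,118 L.
(b) After draining 18% and refilling: 485 × 0.82 + 22 × 0.18 = 401.66 ppm.
(b) Deficit to target: 435 − 401.66 = 33.34 mg/L.
(b) As CaCO₃: 33.34 mg/L × 283,118 L = 9439 g; ÷ 100.1 = 94.3 mol Ca²⁺.
(b) Mass: 94.3 × 111 = 10,470 g.

(a) 44.1 kg; (b) 10.5 kg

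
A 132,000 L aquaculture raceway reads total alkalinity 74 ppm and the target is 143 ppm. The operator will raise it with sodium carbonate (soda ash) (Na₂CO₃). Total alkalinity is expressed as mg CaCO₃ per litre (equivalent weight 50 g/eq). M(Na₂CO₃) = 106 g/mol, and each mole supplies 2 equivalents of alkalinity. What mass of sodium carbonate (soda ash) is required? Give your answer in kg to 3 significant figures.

Alkalinity to add: (143 − 74) = 69 mg/L as CaCO₃ × 132,000 L = 9108 g as CaCO₃.
Equivalents: 9108 g ÷ 50 g/eq = 182.2 eq.
Each mole of Na₂CO₃ supplies 2 eq, so 182.2 / 2 = 91.08 mol.
Mass: 91.08 mol × 106 g/mol = 9654 g.

9.65 kg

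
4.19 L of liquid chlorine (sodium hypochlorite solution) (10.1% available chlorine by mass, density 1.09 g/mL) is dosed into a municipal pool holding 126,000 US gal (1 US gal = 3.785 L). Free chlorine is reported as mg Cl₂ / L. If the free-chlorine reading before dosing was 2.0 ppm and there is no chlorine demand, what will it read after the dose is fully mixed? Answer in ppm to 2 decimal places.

2.97 ppm

Volume: 126,000 US gal × 3.785 L/gal = 476,910 L.
Mass of solution: 4.19 L × 1000 mL/L × 1.09 g/mL = 4567 g.
Available chlorine delivered: 4567 g × 0.101 = 461.3 g as Cl₂.
Concentration rise: 461.3 g / 476,910 L = 0.9672 mg/L = 0.97 ppm.
Final FC: 2.0 + 0.97 = 2.97 ppm.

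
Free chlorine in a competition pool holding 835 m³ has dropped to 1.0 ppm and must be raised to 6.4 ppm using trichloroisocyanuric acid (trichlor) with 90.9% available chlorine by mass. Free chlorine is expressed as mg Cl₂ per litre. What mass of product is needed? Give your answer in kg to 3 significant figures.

4.96 kg

Volume: 835 m³ = 835,000 L.
Chlorine deficit: 6.4 − 1.0 = 5.4 ppm = 5.4 mg/L as Cl₂.
Cl₂ equivalent needed: 5.4 mg/L × 835,000 L = 4,509,000 mg = 4509 g.
Product at 90.9% available chlorine: 4509 / 0.909 = 4960 g.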